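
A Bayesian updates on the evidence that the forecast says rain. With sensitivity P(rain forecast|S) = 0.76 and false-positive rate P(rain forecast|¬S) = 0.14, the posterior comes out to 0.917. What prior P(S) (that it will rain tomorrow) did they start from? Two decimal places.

P(S) = 0.67

Bayes' rule in odds form gives O(S|E) = O(S)·[P(E|S)/P(E|¬S)], hence O(S) = O(S|E)/LR.
Posterior odds = 0.917/(1−0.917) = 11.0482. LR = 0.76/0.14 = 5.4286.
Prior odds = 11.0482/5.4286 = 2.0352, so P(S) = 2.0352/(1+2.0352) ≈ 0.67.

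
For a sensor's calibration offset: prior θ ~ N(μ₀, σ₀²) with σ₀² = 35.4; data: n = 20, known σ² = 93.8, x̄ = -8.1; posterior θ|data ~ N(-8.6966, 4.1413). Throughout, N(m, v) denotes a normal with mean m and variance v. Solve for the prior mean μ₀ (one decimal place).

μ₀ = -13.2

The posterior mean is a precision-weighted average: μ_n = (τ₀μ₀ + τ_data·x̄)/(τ₀+τ_data), with τ₀=1/σ₀² and τ_data=n/σ².
Here τ₀ = 1/35.4 = 0.028249 and τ_data = 20/93.8 = 0.213220, so τ_n = 0.241469.
Rearranging for μ₀: μ₀ = (μ_n·τ_n − τ_data·x̄)/τ₀ = (-8.6966·0.241469 − 0.213220·-8.1) / 0.028249 = -0.372877/0.028249 ≈ -13.2.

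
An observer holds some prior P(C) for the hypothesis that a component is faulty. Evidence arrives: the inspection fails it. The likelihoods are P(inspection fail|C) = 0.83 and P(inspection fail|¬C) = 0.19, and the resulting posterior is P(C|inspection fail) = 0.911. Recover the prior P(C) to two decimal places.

Bayes' rule in odds form gives O(C|E) = O(C)·[P(E|C)/P(E|¬C)], hence O(C) = O(C|E)/LR.
Posterior odds = 0.911/(1−0.911) = 10.2360. LR = 0.83/0.19 = 4.3684.
Prior odds = 10.2360/4.3684 = 2.3432, so P(C) = 2.3432/(1+2.3432) ≈ 0.70.

P(C) = 0.70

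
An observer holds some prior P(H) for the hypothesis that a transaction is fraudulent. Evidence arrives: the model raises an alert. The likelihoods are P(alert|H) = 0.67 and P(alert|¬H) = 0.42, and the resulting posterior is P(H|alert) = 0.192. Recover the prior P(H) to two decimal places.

Bayes' rule in odds form gives O(H|E) = O(H)·[P(E|H)/P(E|¬H)], hence O(H) = O(H|E)/LR.
Posterior odds = 0.192/(1−0.192) = 0.2376. LR = 0.67/0.42 = 1.5952.
Prior odds = 0.2376/1.5952 = 0.1489, so P(H) = 0.1489/(1+0.1489) ≈ 0.13.

P(H) = 0.13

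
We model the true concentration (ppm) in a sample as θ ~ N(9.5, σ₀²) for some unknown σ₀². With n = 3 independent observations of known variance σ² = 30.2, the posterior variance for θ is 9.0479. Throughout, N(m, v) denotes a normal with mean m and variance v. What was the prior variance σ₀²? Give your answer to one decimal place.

Posterior precision equals prior precision plus data precision: 1/σ_n² = 1/σ₀² + n/σ².
So 1/σ₀² = 1/9.0479 − 3/30.2 = 0.110523 − 0.099338 = 0.011185.
Hence σ₀² = 1/0.011185 ≈ 89.4.

σ₀² = 89.4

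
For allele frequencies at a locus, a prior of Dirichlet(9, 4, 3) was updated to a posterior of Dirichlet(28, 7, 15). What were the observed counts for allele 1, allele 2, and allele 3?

For a Dirichlet(α) prior with multinomial counts c, the posterior is Dirichlet(α + c) componentwise.
Counts are posterior − prior componentwise: 28−9=19, 7−4=3, 15−3=12.

counts (19, 3, 12)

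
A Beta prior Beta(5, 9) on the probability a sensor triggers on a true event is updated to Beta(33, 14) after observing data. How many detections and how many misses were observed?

28 detections and 5 misses

Under Beta–binomial conjugacy the posterior parameters are (α+s, β+f).
So s = 33 − 5 = 28 and f = 14 − 9 = 5.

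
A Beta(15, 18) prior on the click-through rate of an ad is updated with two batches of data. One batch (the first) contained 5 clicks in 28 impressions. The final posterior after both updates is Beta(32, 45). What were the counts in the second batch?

12 clicks and 4 non-clicks

Sequential conjugate updates are equivalent to a single update on the pooled data, so total successes = posterior α − prior α and total failures = posterior β − prior β.
Total across both batches: 32−15=17 clicks, 45−18=27 non-clicks.
Subtract the first batch: 17−5=12 clicks and 27−23=4 non-clicks.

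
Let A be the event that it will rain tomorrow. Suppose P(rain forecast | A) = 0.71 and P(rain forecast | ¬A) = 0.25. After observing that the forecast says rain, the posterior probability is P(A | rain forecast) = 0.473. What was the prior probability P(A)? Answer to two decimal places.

P(A) = 0.24

In odds form, posterior odds = prior odds × likelihood ratio, so prior odds = posterior odds ÷ LR.
Posterior odds = 0.473/(1−0.473) = 0.8975. LR = 0.71/0.25 = 2.8400.
Prior odds = 0.8975/2.8400 = 0.3160, so P(A) = 0.3160/(1+0.3160) ≈ 0.24.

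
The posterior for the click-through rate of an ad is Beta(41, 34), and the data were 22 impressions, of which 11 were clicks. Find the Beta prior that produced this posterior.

Beta is conjugate to the binomial likelihood: posterior = Beta(a+s, b+f).
So a = 41 − 11 = 30 and b = 34 − 11 = 23.

Beta(30, 23)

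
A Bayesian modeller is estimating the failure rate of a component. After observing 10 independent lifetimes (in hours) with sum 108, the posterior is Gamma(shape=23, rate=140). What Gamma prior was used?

For an exponential likelihood with a Gamma(α, β) prior on the rate, n observations with total T give posterior Gamma(α+n, β+T).
So α = 23 − 10 = 13 and β = 140 − 108 = 32.

Gamma(shape=13, rate=32)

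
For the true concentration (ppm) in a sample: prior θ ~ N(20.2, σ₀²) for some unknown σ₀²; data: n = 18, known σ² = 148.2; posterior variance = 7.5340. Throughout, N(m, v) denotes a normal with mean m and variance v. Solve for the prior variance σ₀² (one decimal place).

σ₀² = 88.7

Posterior precision equals prior precision plus data precision: 1/σ_n² = 1/σ₀² + n/σ².
So 1/σ₀² = 1/7.5340 − 18/148.2 = 0.132732 − 0.121457 = 0.011275.
Hence σ₀² = 1/0.011275 ≈ 88.7.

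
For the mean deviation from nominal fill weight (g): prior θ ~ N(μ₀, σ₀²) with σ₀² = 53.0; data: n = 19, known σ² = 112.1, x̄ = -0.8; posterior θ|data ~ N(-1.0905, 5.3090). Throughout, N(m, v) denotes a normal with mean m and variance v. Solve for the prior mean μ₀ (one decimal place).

μ₀ = -3.7

The posterior mean is a precision-weighted average: μ_n = (τ₀μ₀ + τ_data·x̄)/(τ₀+τ_data), with τ₀=1/σ₀² and τ_data=n/σ².
Here τ₀ = 1/53.0 = 0.018868 and τ_data = 19/112.1 = 0.169492, so τ_n = 0.188360.
Rearranging for μ₀: μ₀ = (μ_n·τ_n − τ_data·x̄)/τ₀ = (-1.0905·0.188360 − 0.169492·-0.8) / 0.018868 = -0.069813/0.018868 ≈ -3.7.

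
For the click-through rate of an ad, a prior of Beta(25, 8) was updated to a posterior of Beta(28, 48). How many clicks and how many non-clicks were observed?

Beta is conjugate to the binomial likelihood: posterior = Beta(a+s, b+f).
Match parameters: s=28−25=3, f=48−8=40.

3 clicks and 40 non-clicks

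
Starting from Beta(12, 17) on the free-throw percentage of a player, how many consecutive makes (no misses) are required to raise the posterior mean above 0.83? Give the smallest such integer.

k = 72

After k makes and 0 misses the posterior is Beta(12+k, 17), with mean (12+k)/(12+17+k).
Set (12+k)/(29+k) > 0.83 and solve: k > (0.83·29 − 12)/(1 − 0.83) = 71.000.
The smallest integer exceeding 71.000 is 72.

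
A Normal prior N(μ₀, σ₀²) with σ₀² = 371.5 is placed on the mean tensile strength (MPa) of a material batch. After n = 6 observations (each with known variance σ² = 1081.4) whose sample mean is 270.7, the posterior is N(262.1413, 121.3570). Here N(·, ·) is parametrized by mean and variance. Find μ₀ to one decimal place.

The posterior mean is a precision-weighted average: μ_n = (τ₀μ₀ + τ_data·x̄)/(τ₀+τ_data), with τ₀=1/σ₀² and τ_data=n/σ².
Here τ₀ = 1/371.5 = 0.002692 and τ_data = 6/1081.4 = 0.005548, so τ_n = 0.008240.
Rearranging for μ₀: μ₀ = (μ_n·τ_n − τ_data·x̄)/τ₀ = (262.1413·0.008240 − 0.005548·270.7) / 0.002692 = 0.658201/0.002692 ≈ 244.5.

μ₀ = 244.5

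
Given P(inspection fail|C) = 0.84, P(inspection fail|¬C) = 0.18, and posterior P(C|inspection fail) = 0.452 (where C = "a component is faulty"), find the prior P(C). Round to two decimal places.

In odds form, posterior odds = prior odds × likelihood ratio, so prior odds = posterior odds ÷ LR.
Posterior odds = 0.452/(1−0.452) = 0.8248. LR = 0.84/0.18 = 4.6667.
Prior odds = 0.8248/4.6667 = 0.1767, so P(C) = 0.1767/(1+0.1767) ≈ 0.15.

P(C) = 0.15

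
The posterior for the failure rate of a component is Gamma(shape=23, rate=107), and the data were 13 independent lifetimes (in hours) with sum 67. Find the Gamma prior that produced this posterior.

For an exponential likelihood with a Gamma(α, β) prior on the rate, n observations with total T give posterior Gamma(α+n, β+T).
So α = 23 − 13 = 10 and β = 107 − 67 = 40.

Gamma(shape=10, rate=40)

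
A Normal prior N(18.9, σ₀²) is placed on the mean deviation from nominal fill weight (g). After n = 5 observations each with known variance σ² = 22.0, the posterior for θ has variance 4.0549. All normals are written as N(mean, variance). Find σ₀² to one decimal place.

For the Normal–Normal model with known σ², precisions add: τ_n = τ₀ + n/σ².
So 1/σ₀² = 1/4.0549 − 5/22.0 = 0.246615 − 0.227273 = 0.019342.
Hence σ₀² = 1/0.019342 ≈ 51.7.

σ₀² = 51.7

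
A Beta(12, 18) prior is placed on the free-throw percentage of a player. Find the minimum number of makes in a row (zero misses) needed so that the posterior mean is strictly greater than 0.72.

After k makes and 0 misses the posterior is Beta(12+k, 18), with mean (12+k)/(12+18+k).
Set (12+k)/(30+k) > 0.72 and solve: k > (0.72·30 − 12)/(1 − 0.72) = 34.286.
The smallest integer exceeding 34.286 is 35, and checking k=35: (47)/(65) = 0.7231 > 0.72.

k = 35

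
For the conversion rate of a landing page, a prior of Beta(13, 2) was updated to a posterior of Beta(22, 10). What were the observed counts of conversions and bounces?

Beta is conjugate to the binomial likelihood: posterior = Beta(a+s, b+f).
Match parameters: s=22−13=9, f=10−2=8.

9 conversions and 8 bounces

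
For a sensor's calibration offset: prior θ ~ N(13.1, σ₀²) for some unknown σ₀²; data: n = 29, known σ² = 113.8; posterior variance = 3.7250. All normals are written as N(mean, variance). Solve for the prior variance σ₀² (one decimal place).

For the Normal–Normal model with known σ², precisions add: τ_n = τ₀ + n/σ².
So 1/σ₀² = 1/3.7250 − 29/113.8 = 0.268456 − 0.254833 = 0.013623.
Hence σ₀² = 1/0.013623 ≈ 73.4.

σ₀² = 73.4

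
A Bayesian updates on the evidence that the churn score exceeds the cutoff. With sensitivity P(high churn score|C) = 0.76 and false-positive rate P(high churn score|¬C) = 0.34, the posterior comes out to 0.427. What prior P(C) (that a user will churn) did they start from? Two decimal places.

P(C) = 0.25

In odds form, posterior odds = prior odds × likelihood ratio, so prior odds = posterior odds ÷ LR.
Posterior odds = 0.427/(1−0.427) = 0.7452. LR = 0.76/0.34 = 2.2353.
Prior odds = 0.7452/2.2353 = 0.3334, so P(C) = 0.3334/(1+0.3334) ≈ 0.25.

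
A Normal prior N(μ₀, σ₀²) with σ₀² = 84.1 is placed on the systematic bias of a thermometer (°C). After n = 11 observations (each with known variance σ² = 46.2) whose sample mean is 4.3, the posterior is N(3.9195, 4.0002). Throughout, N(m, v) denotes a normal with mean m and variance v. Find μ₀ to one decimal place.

μ₀ = -3.7

The posterior mean is a precision-weighted average: μ_n = (τ₀μ₀ + τ_data·x̄)/(τ₀+τ_data), with τ₀=1/σ₀² and τ_data=n/σ².
Here τ₀ = 1/84.1 = 0.011891 and τ_data = 11/46.2 = 0.238095, so τ_n = 0.249986.
Rearranging for μ₀: μ₀ = (μ_n·τ_n − τ_data·x̄)/τ₀ = (3.9195·0.249986 − 0.238095·4.3) / 0.011891 = -0.043988/0.011891 ≈ -3.7.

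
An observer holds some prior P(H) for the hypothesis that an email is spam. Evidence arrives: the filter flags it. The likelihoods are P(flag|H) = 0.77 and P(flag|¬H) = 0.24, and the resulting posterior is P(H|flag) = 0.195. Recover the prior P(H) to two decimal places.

P(H) = 0.07

In odds form, posterior odds = prior odds × likelihood ratio, so prior odds = posterior odds ÷ LR.
Posterior odds = 0.195/(1−0.195) = 0.2422. LR = 0.77/0.24 = 3.2083.
Prior odds = 0.2422/3.2083 = 0.0755, so P(H) = 0.0755/(1+0.0755) ≈ 0.07.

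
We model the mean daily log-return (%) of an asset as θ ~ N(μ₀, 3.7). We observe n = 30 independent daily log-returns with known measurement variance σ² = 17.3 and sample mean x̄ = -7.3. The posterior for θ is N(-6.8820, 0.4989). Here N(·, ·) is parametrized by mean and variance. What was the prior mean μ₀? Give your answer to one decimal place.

With known observation variance, the Normal–Normal posterior has precision τ_n = τ₀ + n/σ² and mean μ_n = (τ₀μ₀ + (n/σ²)x̄)/τ_n.
Here τ₀ = 1/3.7 = 0.270270 and τ_data = 30/17.3 = 1.734104, so τ_n = 2.004374.
Rearranging for μ₀: μ₀ = (μ_n·τ_n − τ_data·x̄)/τ₀ = (-6.8820·2.004374 − 1.734104·-7.3) / 0.270270 = -1.135143/0.270270 ≈ -4.2.

μ₀ = -4.2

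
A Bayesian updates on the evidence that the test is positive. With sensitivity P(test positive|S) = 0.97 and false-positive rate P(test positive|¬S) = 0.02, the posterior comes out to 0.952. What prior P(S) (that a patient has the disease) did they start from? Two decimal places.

In odds form, posterior odds = prior odds × likelihood ratio, so prior odds = posterior odds ÷ LR.
Posterior odds = 0.952/(1−0.952) = 19.8333. LR = 0.97/0.02 = 48.5000.
Prior odds = 19.8333/48.5000 = 0.4089, so P(S) = 0.4089/(1+0.4089) ≈ 0.29.

P(S) = 0.29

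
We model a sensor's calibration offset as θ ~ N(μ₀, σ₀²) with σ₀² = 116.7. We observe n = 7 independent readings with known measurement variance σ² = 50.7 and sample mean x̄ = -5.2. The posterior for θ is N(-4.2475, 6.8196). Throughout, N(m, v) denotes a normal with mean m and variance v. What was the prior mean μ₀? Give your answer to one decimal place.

μ₀ = 11.1

The posterior mean is a precision-weighted average: μ_n = (τ₀μ₀ + τ_data·x̄)/(τ₀+τ_data), with τ₀=1/σ₀² and τ_data=n/σ².
Here τ₀ = 1/116.7 = 0.008569 and τ_data = 7/50.7 = 0.138067, so τ_n = 0.146636.
Rearranging for μ₀: μ₀ = (μ_n·τ_n − τ_data·x̄)/τ₀ = (-4.2475·0.146636 − 0.138067·-5.2) / 0.008569 = 0.095112/0.008569 ≈ 11.1.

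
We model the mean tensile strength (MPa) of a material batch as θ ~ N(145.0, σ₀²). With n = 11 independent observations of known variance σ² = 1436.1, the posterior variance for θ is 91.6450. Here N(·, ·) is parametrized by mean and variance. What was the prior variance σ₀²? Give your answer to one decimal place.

Posterior precision equals prior precision plus data precision: 1/σ_n² = 1/σ₀² + n/σ².
So 1/σ₀² = 1/91.6450 − 11/1436.1 = 0.010912 − 0.007660 = 0.003252.
Hence σ₀² = 1/0.003252 ≈ 307.5.

σ₀² = 307.5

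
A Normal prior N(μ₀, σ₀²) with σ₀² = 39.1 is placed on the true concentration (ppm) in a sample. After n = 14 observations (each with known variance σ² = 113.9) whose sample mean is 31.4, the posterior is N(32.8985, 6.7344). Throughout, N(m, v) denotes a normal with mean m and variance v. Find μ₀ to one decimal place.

μ₀ = 40.1

With known observation variance, the Normal–Normal posterior has precision τ_n = τ₀ + n/σ² and mean μ_n = (τ₀μ₀ + (n/σ²)x̄)/τ_n.
Here τ₀ = 1/39.1 = 0.025575 and τ_data = 14/113.9 = 0.122915, so τ_n = 0.148490.
Rearranging for μ₀: μ₀ = (μ_n·τ_n − τ_data·x̄)/τ₀ = (32.8985·0.148490 − 0.122915·31.4) / 0.025575 = 1.025567/0.025575 ≈ 40.1.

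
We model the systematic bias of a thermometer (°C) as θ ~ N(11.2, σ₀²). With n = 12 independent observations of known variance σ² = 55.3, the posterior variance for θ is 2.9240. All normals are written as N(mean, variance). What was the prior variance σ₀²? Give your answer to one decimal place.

Posterior precision equals prior precision plus data precision: 1/σ_n² = 1/σ₀² + n/σ².
So 1/σ₀² = 1/2.9240 − 12/55.3 = 0.341997 − 0.216998 = 0.124999.
Hence σ₀² = 1/0.124999 ≈ 8.0.

σ₀² = 8.0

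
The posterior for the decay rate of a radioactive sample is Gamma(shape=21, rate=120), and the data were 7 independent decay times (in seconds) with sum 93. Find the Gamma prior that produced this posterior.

Gamma(shape=14, rate=27)

Gamma–exponential conjugacy: posterior shape = α + n, posterior rate = β + Σtᵢ.
So α = 21 − 7 = 14 and β = 120 − 93 = 27.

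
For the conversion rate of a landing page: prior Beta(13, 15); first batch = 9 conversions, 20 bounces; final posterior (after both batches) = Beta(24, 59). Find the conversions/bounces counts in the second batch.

Sequential conjugate updates are equivalent to a single update on the pooled data, so total successes = posterior α − prior α and total failures = posterior β − prior β.
Total across both batches: 24−13=11 conversions, 59−15=44 bounces.
Subtract the first batch: 11−9=2 conversions and 44−20=24 bounces.

2 conversions and 24 bounces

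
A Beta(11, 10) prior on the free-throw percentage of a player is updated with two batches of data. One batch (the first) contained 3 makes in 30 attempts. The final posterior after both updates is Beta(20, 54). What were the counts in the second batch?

6 makes and 17 misses

Sequential conjugate updates are equivalent to a single update on the pooled data, so total successes = posterior α − prior α and total failures = posterior β − prior β.
Total across both batches: 20−11=9 makes, 54−10=44 misses.
Subtract the first batch: 9−3=6 makes and 44−27=17 misses.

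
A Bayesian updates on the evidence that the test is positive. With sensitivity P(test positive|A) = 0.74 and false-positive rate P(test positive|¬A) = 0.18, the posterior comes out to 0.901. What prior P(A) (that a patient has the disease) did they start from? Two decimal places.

P(A) = 0.69

Bayes' rule in odds form gives O(A|E) = O(A)·[P(E|A)/P(E|¬A)], hence O(A) = O(A|E)/LR.
Posterior odds = 0.901/(1−0.901) = 9.1010. LR = 0.74/0.18 = 4.1111.
Prior odds = 9.1010/4.1111 = 2.2138, so P(A) = 2.2138/(1+2.2138) ≈ 0.69.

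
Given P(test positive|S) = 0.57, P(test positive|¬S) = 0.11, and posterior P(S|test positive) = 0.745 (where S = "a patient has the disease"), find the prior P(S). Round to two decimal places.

Bayes' rule in odds form gives O(S|E) = O(S)·[P(E|S)/P(E|¬S)], hence O(S) = O(S|E)/LR.
Posterior odds = 0.745/(1−0.745) = 2.9216. LR = 0.57/0.11 = 5.1818.
Prior odds = 2.9216/5.1818 = 0.5638, so P(S) = 0.5638/(1+0.5638) ≈ 0.36.

P(S) = 0.36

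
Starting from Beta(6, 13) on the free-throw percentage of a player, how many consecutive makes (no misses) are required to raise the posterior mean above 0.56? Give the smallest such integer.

After k makes and 0 misses the posterior is Beta(6+k, 13), with mean (6+k)/(6+13+k).
Set (6+k)/(19+k) > 0.56 and solve: k > (0.56·19 − 6)/(1 − 0.56) = 10.545.
The smallest integer exceeding 10.545 is 11.

k = 11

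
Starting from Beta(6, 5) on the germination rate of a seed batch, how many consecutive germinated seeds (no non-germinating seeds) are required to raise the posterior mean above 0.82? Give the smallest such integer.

After k germinated seeds and 0 non-germinating seeds the posterior is Beta(6+k, 5), with mean (6+k)/(6+5+k).
Set (6+k)/(11+k) > 0.82 and solve: k > (0.82·11 − 6)/(1 − 0.82) = 16.778.
The smallest integer exceeding 16.778 is 17.

k = 17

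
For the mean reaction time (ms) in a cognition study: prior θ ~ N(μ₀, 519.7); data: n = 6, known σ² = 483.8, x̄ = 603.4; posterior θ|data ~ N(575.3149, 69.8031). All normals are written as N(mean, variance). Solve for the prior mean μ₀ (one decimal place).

The posterior mean is a precision-weighted average: μ_n = (τ₀μ₀ + τ_data·x̄)/(τ₀+τ_data), with τ₀=1/σ₀² and τ_data=n/σ².
Here τ₀ = 1/519.7 = 0.001924 and τ_data = 6/483.8 = 0.012402, so τ_n = 0.014326.
Rearranging for μ₀: μ₀ = (μ_n·τ_n − τ_data·x̄)/τ₀ = (575.3149·0.014326 − 0.012402·603.4) / 0.001924 = 0.758594/0.001924 ≈ 394.3.

μ₀ = 394.3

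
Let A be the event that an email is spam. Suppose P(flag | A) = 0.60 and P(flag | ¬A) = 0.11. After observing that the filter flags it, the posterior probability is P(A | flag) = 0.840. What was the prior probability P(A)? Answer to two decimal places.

In odds form, posterior odds = prior odds × likelihood ratio, so prior odds = posterior odds ÷ LR.
Posterior odds = 0.840/(1−0.840) = 5.2500. LR = 0.60/0.11 = 5.4545.
Prior odds = 5.2500/5.4545 = 0.9625, so P(A) = 0.9625/(1+0.9625) ≈ 0.49.

P(A) = 0.49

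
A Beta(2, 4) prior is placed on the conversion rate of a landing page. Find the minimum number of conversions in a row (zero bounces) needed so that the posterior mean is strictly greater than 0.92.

After k conversions and 0 bounces the posterior is Beta(2+k, 4), with mean (2+k)/(2+4+k).
Set (2+k)/(6+k) > 0.92 and solve: k > (0.92·6 − 2)/(1 − 0.92) = 44.000.
The smallest integer exceeding 44.000 is 45.

k = 45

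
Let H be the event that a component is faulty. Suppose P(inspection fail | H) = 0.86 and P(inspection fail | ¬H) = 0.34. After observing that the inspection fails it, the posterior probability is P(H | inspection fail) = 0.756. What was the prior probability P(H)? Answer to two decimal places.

Bayes' rule in odds form gives O(H|E) = O(H)·[P(E|H)/P(E|¬H)], hence O(H) = O(H|E)/LR.
Posterior odds = 0.756/(1−0.756) = 3.0984. LR = 0.86/0.34 = 2.5294.
Prior odds = 3.0984/2.5294 = 1.2250, so P(H) = 1.2250/(1+1.2250) ≈ 0.55.

P(H) = 0.55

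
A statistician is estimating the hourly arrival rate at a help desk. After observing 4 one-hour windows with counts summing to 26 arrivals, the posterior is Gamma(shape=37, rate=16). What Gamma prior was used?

Gamma(shape=11, rate=12)

A Gamma(α, β) prior (rate parametrization) on a Poisson rate with n observations summing to S gives posterior Gamma(α+S, β+n).
So α = 37 − 26 = 11 and β = 16 − 4 = 12.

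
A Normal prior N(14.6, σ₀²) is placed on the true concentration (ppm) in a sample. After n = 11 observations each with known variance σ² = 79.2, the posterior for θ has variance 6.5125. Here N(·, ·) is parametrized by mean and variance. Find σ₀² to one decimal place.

σ₀² = 68.2

Posterior precision equals prior precision plus data precision: 1/σ_n² = 1/σ₀² + n/σ².
So 1/σ₀² = 1/6.5125 − 11/79.2 = 0.153551 − 0.138889 = 0.014662.
Hence σ₀² = 1/0.014662 ≈ 68.2.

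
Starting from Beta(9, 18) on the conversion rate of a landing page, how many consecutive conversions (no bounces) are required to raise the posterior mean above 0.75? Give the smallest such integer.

After k conversions and 0 bounces the posterior is Beta(9+k, 18), with mean (9+k)/(9+18+k).
Set (9+k)/(27+k) > 0.75 and solve: k > (0.75·27 − 9)/(1 − 0.75) = 45.000.
The smallest integer exceeding 45.000 is 46, and checking k=46: (55)/(73) = 0.7534 > 0.75.

k = 46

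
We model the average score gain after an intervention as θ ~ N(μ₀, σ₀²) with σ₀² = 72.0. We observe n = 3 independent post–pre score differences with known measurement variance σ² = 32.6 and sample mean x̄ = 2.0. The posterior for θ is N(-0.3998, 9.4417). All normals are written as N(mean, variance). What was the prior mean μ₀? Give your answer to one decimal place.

With known observation variance, the Normal–Normal posterior has precision τ_n = τ₀ + n/σ² and mean μ_n = (τ₀μ₀ + (n/σ²)x̄)/τ_n.
Here τ₀ = 1/72.0 = 0.013889 and τ_data = 3/32.6 = 0.092025, so τ_n = 0.105914.
Rearranging for μ₀: μ₀ = (μ_n·τ_n − τ_data·x̄)/τ₀ = (-0.3998·0.105914 − 0.092025·2.0) / 0.013889 = -0.226394/0.013889 ≈ -16.3.

μ₀ = -16.3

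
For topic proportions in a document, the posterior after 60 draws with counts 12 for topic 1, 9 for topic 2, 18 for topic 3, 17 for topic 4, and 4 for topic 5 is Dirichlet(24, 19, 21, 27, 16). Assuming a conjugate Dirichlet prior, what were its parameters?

For a Dirichlet(α) prior with multinomial counts c, the posterior is Dirichlet(α + c) componentwise.
Subtract each count from the matching posterior parameter: 24−12=12, 19−9=10, 21−18=3, 27−17=10, 16−4=12.

Dirichlet(12, 10, 3, 10, 12)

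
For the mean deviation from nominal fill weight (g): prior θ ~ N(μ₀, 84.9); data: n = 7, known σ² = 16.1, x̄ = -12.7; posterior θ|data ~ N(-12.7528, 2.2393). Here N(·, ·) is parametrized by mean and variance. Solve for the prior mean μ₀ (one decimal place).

The posterior mean is a precision-weighted average: μ_n = (τ₀μ₀ + τ_data·x̄)/(τ₀+τ_data), with τ₀=1/σ₀² and τ_data=n/σ².
Here τ₀ = 1/84.9 = 0.011779 and τ_data = 7/16.1 = 0.434783, so τ_n = 0.446562.
Rearranging for μ₀: μ₀ = (μ_n·τ_n − τ_data·x̄)/τ₀ = (-12.7528·0.446562 − 0.434783·-12.7) / 0.011779 = -0.173172/0.011779 ≈ -14.7.

μ₀ = -14.7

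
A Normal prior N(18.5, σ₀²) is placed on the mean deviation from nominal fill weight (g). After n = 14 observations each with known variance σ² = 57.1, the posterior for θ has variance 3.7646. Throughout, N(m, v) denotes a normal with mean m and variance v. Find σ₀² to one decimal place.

Posterior precision equals prior precision plus data precision: 1/σ_n² = 1/σ₀² + n/σ².
So 1/σ₀² = 1/3.7646 − 14/57.1 = 0.265632 − 0.245184 = 0.020448.
Hence σ₀² = 1/0.020448 ≈ 48.9.

σ₀² = 48.9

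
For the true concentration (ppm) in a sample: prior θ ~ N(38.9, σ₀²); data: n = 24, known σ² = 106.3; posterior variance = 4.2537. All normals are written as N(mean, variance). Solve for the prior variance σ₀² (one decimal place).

σ₀² = 107.4

For the Normal–Normal model with known σ², precisions add: τ_n = τ₀ + n/σ².
So 1/σ₀² = 1/4.2537 − 24/106.3 = 0.235089 − 0.225776 = 0.009313.
Hence σ₀² = 1/0.009313 ≈ 107.4.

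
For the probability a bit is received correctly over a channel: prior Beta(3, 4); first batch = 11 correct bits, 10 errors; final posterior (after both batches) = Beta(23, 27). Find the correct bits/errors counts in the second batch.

Sequential conjugate updates are equivalent to a single update on the pooled data, so total successes = posterior α − prior α and total failures = posterior β − prior β.
Total across both batches: 23−3=20 correct bits, 27−4=23 errors.
Subtract the first batch: 20−11=9 correct bits and 23−10=13 errors.

9 correct bits and 13 errors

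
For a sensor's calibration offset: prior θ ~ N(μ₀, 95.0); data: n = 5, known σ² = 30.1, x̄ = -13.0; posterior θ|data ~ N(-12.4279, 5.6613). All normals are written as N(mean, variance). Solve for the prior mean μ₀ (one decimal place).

The posterior mean is a precision-weighted average: μ_n = (τ₀μ₀ + τ_data·x̄)/(τ₀+τ_data), with τ₀=1/σ₀² and τ_data=n/σ².
Here τ₀ = 1/95.0 = 0.010526 and τ_data = 5/30.1 = 0.166113, so τ_n = 0.176639.
Rearranging for μ₀: μ₀ = (μ_n·τ_n − τ_data·x̄)/τ₀ = (-12.4279·0.176639 − 0.166113·-13.0) / 0.010526 = -0.035783/0.010526 ≈ -3.4.

μ₀ = -3.4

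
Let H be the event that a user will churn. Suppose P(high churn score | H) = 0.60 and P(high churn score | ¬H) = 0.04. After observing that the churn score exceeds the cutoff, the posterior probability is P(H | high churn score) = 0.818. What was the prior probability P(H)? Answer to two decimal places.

Bayes' rule in odds form gives O(H|E) = O(H)·[P(E|H)/P(E|¬H)], hence O(H) = O(H|E)/LR.
Posterior odds = 0.818/(1−0.818) = 4.4945. LR = 0.60/0.04 = 15.0000.
Prior odds = 4.4945/15.0000 = 0.2996, so P(H) = 0.2996/(1+0.2996) ≈ 0.23.

P(H) = 0.23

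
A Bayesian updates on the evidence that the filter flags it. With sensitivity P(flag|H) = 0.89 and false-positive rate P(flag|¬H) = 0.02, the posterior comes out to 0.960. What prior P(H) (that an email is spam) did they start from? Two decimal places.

In odds form, posterior odds = prior odds × likelihood ratio, so prior odds = posterior odds ÷ LR.
Posterior odds = 0.960/(1−0.960) = 24.0000. LR = 0.89/0.02 = 44.5000.
Prior odds = 24.0000/44.5000 = 0.5393, so P(H) = 0.5393/(1+0.5393) ≈ 0.35.

P(H) = 0.35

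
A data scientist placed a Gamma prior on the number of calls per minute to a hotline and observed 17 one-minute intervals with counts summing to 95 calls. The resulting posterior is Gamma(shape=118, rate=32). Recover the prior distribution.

Gamma–Poisson conjugacy: posterior shape = α + Σxᵢ, posterior rate = β + n.
So α = 118 − 95 = 23 and β = 32 − 17 = 15.

Gamma(shape=23, rate=15)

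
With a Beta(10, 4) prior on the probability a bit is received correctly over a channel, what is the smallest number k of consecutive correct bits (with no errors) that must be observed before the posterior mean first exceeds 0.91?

After k correct bits and 0 errors the posterior is Beta(10+k, 4), with mean (10+k)/(10+4+k).
Set (10+k)/(14+k) > 0.91 and solve: k > (0.91·14 − 10)/(1 − 0.91) = 30.444.
The smallest integer exceeding 30.444 is 31, and checking k=31: (41)/(45) = 0.9111 > 0.91.

k = 31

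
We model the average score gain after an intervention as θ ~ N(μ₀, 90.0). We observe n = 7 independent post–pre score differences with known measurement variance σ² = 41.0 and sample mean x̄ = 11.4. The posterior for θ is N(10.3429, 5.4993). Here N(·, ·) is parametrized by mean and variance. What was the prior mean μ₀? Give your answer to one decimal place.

μ₀ = -5.9

With known observation variance, the Normal–Normal posterior has precision τ_n = τ₀ + n/σ² and mean μ_n = (τ₀μ₀ + (n/σ²)x̄)/τ_n.
Here τ₀ = 1/90.0 = 0.011111 and τ_data = 7/41.0 = 0.170732, so τ_n = 0.181843.
Rearranging for μ₀: μ₀ = (μ_n·τ_n − τ_data·x̄)/τ₀ = (10.3429·0.181843 − 0.170732·11.4) / 0.011111 = -0.065561/0.011111 ≈ -5.9.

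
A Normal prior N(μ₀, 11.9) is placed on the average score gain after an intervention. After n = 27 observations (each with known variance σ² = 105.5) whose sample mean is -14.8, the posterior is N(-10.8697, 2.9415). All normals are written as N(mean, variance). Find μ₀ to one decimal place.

With known observation variance, the Normal–Normal posterior has precision τ_n = τ₀ + n/σ² and mean μ_n = (τ₀μ₀ + (n/σ²)x̄)/τ_n.
Here τ₀ = 1/11.9 = 0.084034 and τ_data = 27/105.5 = 0.255924, so τ_n = 0.339958.
Rearranging for μ₀: μ₀ = (μ_n·τ_n − τ_data·x̄)/τ₀ = (-10.8697·0.339958 − 0.255924·-14.8) / 0.084034 = 0.092434/0.084034 ≈ 1.1.

μ₀ = 1.1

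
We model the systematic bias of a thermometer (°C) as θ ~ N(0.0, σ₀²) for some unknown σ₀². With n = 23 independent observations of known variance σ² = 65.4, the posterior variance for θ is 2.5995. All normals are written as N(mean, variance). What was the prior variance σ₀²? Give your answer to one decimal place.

σ₀² = 30.3

For the Normal–Normal model with known σ², precisions add: τ_n = τ₀ + n/σ².
So 1/σ₀² = 1/2.5995 − 23/65.4 = 0.384689 − 0.351682 = 0.033007.
Hence σ₀² = 1/0.033007 ≈ 30.3.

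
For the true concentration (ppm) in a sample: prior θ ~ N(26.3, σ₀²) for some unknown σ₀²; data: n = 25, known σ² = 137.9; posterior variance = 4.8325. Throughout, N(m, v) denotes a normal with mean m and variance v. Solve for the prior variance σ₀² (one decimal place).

For the Normal–Normal model with known σ², precisions add: τ_n = τ₀ + n/σ².
So 1/σ₀² = 1/4.8325 − 25/137.9 = 0.206932 − 0.181291 = 0.025641.
Hence σ₀² = 1/0.025641 ≈ 39.0.

σ₀² = 39.0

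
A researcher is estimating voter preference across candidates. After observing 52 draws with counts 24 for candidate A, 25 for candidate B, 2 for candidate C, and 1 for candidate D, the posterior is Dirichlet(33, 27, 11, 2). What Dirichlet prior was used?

For a Dirichlet(α) prior with multinomial counts c, the posterior is Dirichlet(α + c) componentwise.
Subtract each count from the matching posterior parameter: 33−24=9, 27−25=2, 11−2=9, 2−1=1.

Dirichlet(9, 2, 9, 1)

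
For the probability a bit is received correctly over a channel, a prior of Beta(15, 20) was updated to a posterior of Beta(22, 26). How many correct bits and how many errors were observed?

7 correct bits and 6 errors

Beta is conjugate to the binomial likelihood: posterior = Beta(α+s, β+f).
Match parameters: s=22−15=7, f=26−20=6.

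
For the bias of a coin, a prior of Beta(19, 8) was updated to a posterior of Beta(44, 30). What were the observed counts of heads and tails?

25 heads and 22 tails

A Beta(a, b) prior with s successes and f failures in binomial data gives a Beta(a+s, b+f) posterior.
So s = 44 − 19 = 25 and f = 30 − 8 = 22.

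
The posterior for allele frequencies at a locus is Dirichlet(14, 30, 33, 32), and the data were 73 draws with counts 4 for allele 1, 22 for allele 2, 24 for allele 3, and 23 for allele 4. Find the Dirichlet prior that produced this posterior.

For a Dirichlet(α) prior with multinomial counts c, the posterior is Dirichlet(α + c) componentwise.
Subtract each count from the matching posterior parameter: 14−4=10, 30−22=8, 33−24=9, 32−23=9.

Dirichlet(10, 8, 9, 9)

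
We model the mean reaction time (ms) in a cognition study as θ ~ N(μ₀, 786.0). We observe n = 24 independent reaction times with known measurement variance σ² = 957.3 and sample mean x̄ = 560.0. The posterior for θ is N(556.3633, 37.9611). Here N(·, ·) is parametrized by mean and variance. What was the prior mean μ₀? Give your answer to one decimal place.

With known observation variance, the Normal–Normal posterior has precision τ_n = τ₀ + n/σ² and mean μ_n = (τ₀μ₀ + (n/σ²)x̄)/τ_n.
Here τ₀ = 1/786.0 = 0.001272 and τ_data = 24/957.3 = 0.025071, so τ_n = 0.026343.
Rearranging for μ₀: μ₀ = (μ_n·τ_n − τ_data·x̄)/τ₀ = (556.3633·0.026343 − 0.025071·560.0) / 0.001272 = 0.616518/0.001272 ≈ 484.7.

μ₀ = 484.7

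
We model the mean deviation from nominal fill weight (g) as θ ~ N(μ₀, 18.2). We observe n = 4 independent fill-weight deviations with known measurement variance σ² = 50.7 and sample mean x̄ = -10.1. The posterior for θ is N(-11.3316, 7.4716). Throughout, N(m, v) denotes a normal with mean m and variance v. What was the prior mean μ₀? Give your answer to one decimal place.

The posterior mean is a precision-weighted average: μ_n = (τ₀μ₀ + τ_data·x̄)/(τ₀+τ_data), with τ₀=1/σ₀² and τ_data=n/σ².
Here τ₀ = 1/18.2 = 0.054945 and τ_data = 4/50.7 = 0.078895, so τ_n = 0.133840.
Rearranging for μ₀: μ₀ = (μ_n·τ_n − τ_data·x̄)/τ₀ = (-11.3316·0.133840 − 0.078895·-10.1) / 0.054945 = -0.719782/0.054945 ≈ -13.1.

μ₀ = -13.1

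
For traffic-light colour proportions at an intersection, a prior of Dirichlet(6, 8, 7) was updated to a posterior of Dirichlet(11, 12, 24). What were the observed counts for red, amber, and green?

counts (5, 4, 17)

For a Dirichlet(α) prior with multinomial counts c, the posterior is Dirichlet(α + c) componentwise.
Counts are posterior − prior componentwise: 11−6=5, 12−8=4, 24−7=17.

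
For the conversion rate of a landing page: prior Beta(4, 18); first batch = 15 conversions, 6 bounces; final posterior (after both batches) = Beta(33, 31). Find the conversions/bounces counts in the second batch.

Sequential conjugate updates are equivalent to a single update on the pooled data, so total successes = posterior α − prior α and total failures = posterior β − prior β.
Total across both batches: 33−4=29 conversions, 31−18=13 bounces.
Subtract the first batch: 29−15=14 conversions and 13−6=7 bounces.

14 conversions and 7 bounces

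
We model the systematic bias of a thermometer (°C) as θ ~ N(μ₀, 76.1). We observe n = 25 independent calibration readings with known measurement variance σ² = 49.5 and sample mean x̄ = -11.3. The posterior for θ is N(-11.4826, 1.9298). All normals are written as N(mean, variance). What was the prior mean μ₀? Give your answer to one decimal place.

With known observation variance, the Normal–Normal posterior has precision τ_n = τ₀ + n/σ² and mean μ_n = (τ₀μ₀ + (n/σ²)x̄)/τ_n.
Here τ₀ = 1/76.1 = 0.013141 and τ_data = 25/49.5 = 0.505051, so τ_n = 0.518192.
Rearranging for μ₀: μ₀ = (μ_n·τ_n − τ_data·x̄)/τ₀ = (-11.4826·0.518192 − 0.505051·-11.3) / 0.013141 = -0.243115/0.013141 ≈ -18.5.

μ₀ = -18.5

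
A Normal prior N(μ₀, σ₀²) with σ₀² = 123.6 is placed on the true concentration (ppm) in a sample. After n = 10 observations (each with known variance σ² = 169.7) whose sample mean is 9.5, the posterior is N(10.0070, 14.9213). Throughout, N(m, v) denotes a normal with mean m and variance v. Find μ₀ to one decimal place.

μ₀ = 13.7

With known observation variance, the Normal–Normal posterior has precision τ_n = τ₀ + n/σ² and mean μ_n = (τ₀μ₀ + (n/σ²)x̄)/τ_n.
Here τ₀ = 1/123.6 = 0.008091 and τ_data = 10/169.7 = 0.058928, so τ_n = 0.067019.
Rearranging for μ₀: μ₀ = (μ_n·τ_n − τ_data·x̄)/τ₀ = (10.0070·0.067019 − 0.058928·9.5) / 0.008091 = 0.110843/0.008091 ≈ 13.7.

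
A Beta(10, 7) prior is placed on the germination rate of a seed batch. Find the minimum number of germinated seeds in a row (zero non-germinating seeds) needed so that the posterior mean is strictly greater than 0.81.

k = 20

After k germinated seeds and 0 non-germinating seeds the posterior is Beta(10+k, 7), with mean (10+k)/(10+7+k).
Set (10+k)/(17+k) > 0.81 and solve: k > (0.81·17 − 10)/(1 − 0.81) = 19.842.
The smallest integer exceeding 19.842 is 20, and checking k=20: (30)/(37) = 0.8108 > 0.81.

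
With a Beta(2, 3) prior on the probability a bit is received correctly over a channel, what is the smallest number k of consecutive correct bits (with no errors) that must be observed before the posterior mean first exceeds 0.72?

After k correct bits and 0 errors the posterior is Beta(2+k, 3), with mean (2+k)/(2+3+k).
Set (2+k)/(5+k) > 0.72 and solve: k > (0.72·5 − 2)/(1 − 0.72) = 5.714.
The smallest integer exceeding 5.714 is 6.

k = 6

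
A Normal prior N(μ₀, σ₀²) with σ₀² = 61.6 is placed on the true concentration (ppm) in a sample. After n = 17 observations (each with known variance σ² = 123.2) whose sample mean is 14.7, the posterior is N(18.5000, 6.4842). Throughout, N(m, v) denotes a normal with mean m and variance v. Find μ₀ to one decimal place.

μ₀ = 50.8

With known observation variance, the Normal–Normal posterior has precision τ_n = τ₀ + n/σ² and mean μ_n = (τ₀μ₀ + (n/σ²)x̄)/τ_n.
Here τ₀ = 1/61.6 = 0.016234 and τ_data = 17/123.2 = 0.137987, so τ_n = 0.154221.
Rearranging for μ₀: μ₀ = (μ_n·τ_n − τ_data·x̄)/τ₀ = (18.5000·0.154221 − 0.137987·14.7) / 0.016234 = 0.824680/0.016234 ≈ 50.8.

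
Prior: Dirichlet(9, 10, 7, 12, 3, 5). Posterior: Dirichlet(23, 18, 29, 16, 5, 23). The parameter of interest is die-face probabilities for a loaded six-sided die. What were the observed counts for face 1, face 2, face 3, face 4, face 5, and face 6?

counts (14, 8, 22, 4, 2, 18)

For a Dirichlet(α) prior with multinomial counts c, the posterior is Dirichlet(α + c) componentwise.
Counts are posterior − prior componentwise: 23−9=14, 18−10=8, 29−7=22, 16−12=4, 5−3=2, 23−5=18.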